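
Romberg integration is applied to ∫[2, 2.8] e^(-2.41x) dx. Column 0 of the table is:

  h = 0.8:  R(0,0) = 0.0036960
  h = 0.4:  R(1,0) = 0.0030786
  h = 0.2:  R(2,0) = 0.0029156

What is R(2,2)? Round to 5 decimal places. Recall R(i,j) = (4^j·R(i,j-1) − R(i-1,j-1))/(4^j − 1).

0.00286

R(1,1) = 0.0030786 + (0.0030786 − 0.0036960)/3 = 0.0028728
R(2,1) = (4·0.0029156 − 0.0030786) / 3 = 0.0028613
R(2,2) = 0.0028613 + (0.0028613 − 0.0028728)/15 = 0.0028605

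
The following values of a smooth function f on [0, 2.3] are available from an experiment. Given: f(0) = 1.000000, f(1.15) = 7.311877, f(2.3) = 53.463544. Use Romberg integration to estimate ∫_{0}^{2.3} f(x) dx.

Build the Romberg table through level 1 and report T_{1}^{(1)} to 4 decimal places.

T_{0}^{(0)} (trapezoid, 1 panel, h=2.3000): 62.633076
T_{1}^{(0)} (trapezoid, 2 panels, h=1.1500): 39.725196
T_{1}^{(1)} = 39.725196 + (39.725196 − 62.633076)/3 = 32.089236

32.0892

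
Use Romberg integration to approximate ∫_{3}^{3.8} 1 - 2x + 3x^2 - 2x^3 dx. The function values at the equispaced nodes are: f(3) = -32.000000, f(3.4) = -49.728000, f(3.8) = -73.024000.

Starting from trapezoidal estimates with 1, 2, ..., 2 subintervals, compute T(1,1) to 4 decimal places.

T(0,0) (trapezoid, 1 panel, h=0.8000): -42.009600
T(1,0) (trapezoid, 2 panels, h=0.4000): -40.896000
T(1,1) = -40.896000 + (-40.896000 − (-42.009600))/3 = -40.524800

-40.5248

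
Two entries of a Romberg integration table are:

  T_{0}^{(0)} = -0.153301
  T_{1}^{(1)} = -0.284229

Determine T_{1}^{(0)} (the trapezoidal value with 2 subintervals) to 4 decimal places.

-0.2515

From T_{1}^{(1)} = (4·T_{1}^{(0)} − T_{0}^{(0)})/3, solve for T_{1}^{(0)}:
4·T_{1}^{(0)} = 3·(-0.284229) + (-0.153301) = -1.005988
T_{1}^{(0)} = -0.251497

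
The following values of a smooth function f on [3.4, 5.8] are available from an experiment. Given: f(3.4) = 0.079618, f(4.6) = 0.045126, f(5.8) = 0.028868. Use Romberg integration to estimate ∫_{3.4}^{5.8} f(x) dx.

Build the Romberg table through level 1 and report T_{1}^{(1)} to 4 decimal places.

T_{0}^{(0)} (trapezoid, 1 panel, h=2.4000): 0.130183
T_{1}^{(0)} (trapezoid, 2 panels, h=1.2000): 0.119243
T_{1}^{(1)} = 0.119243 + (0.119243 − 0.130183)/3 = 0.115596

0.1156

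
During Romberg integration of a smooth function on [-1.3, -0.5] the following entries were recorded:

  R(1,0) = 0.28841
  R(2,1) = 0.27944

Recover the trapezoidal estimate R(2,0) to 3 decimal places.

0.282

From R(2,1) = (4·R(2,0) − R(1,0))/3, solve for R(2,0):
4·R(2,0) = 3·0.27944 + 0.28841 = 1.12673
R(2,0) = 0.28168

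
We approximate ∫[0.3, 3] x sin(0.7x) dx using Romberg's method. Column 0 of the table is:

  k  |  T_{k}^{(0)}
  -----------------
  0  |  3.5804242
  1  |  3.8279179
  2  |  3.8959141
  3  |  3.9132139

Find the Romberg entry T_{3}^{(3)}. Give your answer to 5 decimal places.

3.91901

Richardson extrapolation on the trapezoidal column (denominator 4−1=3):
T_{1}^{(1)} = 3.8279179 + (3.8279179 − 3.5804242)/3 = 3.9104158
T_{2}^{(1)} = (4·3.8959141 − 3.8279179) / 3 = 3.9185795
T_{3}^{(1)} = 3.9132139 + (3.9132139 − 3.8959141)/3 = 3.9189805
T_{2}^{(2)} = (16·3.9185795 − 3.9104158) / 15 = 3.9191237
T_{3}^{(2)} = 3.9189805 + (3.9189805 − 3.9185795)/15 = 3.9190072
T_{3}^{(3)} = 3.9190072 + (3.9190072 − 3.9191237)/63 = 3.9190054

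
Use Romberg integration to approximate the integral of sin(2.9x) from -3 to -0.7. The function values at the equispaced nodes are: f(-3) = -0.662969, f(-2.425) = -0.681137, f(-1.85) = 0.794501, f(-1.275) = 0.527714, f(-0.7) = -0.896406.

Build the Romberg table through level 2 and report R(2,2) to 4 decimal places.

R(0,0) (trapezoid, 1 panel, h=2.3000): -1.793281
R(1,0) (trapezoid, 2 panels, h=1.1500): 0.017036
R(2,0) (trapezoid, 4 panels, h=0.5750): -0.079700
R(1,1) = 0.017036 + (0.017036 − (-1.793281))/3 = 0.620475
R(2,1) = -0.079700 + (-0.079700 − 0.017036)/3 = -0.111945
R(2,2) = -0.111945 + (-0.111945 − 0.620475)/15 = -0.160773

-0.1608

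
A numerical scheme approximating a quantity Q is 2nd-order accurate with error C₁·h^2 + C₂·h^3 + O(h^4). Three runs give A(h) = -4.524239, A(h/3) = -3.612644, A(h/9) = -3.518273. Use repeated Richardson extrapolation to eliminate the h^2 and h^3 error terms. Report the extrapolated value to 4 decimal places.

-3.5068

First eliminate the h^2 term (factor 3^2 = 9):
  B₁ = (9·(-3.612644) − (-4.524239))/8 = -3.498695
  B₂ = (9·(-3.518273) − (-3.612644))/8 = -3.506477
Then eliminate the h^3 term (factor 3^3 = 27):
  (27·(-3.506477) − (-3.498695))/26 = -3.506776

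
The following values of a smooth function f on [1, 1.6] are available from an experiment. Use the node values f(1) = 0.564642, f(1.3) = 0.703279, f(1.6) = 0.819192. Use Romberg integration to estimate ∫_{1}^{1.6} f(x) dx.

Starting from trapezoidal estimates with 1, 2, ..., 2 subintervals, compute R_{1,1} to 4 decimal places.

0.4197

R_{0,0} (trapezoid, 1 panel, h=0.6000): 0.415150
R_{1,0} (trapezoid, 2 panels, h=0.3000): 0.418559
R_{1,1} = 0.418559 + (0.418559 − 0.415150)/3 = 0.419695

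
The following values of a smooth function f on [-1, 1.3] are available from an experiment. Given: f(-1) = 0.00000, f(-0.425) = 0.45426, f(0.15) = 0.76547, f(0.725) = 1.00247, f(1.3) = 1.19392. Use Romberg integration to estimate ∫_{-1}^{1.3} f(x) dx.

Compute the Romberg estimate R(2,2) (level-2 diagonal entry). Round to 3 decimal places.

R(0,0) (trapezoid, 1 panel, h=2.3000): 1.37301
R(1,0) (trapezoid, 2 panels, h=1.1500): 1.56679
R(2,0) (trapezoid, 4 panels, h=0.5750): 1.62102
R(1,1) = 1.56679 + (1.56679 − 1.37301)/3 = 1.63138
R(2,1) = 1.62102 + (1.62102 − 1.56679)/3 = 1.63910
R(2,2) = 1.63910 + (1.63910 − 1.63138)/15 = 1.63961

1.640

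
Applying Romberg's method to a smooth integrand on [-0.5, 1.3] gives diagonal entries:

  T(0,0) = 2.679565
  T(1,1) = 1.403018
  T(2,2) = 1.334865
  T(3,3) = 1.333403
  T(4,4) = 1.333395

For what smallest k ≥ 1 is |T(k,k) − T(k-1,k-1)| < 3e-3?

k = 3

|T(1,1) − T(0,0)| = 1.276547 ≥ 3e-3
|T(2,2) − T(1,1)| = 0.068153 ≥ 3e-3
|T(3,3) − T(2,2)| = 0.001462 < 3e-3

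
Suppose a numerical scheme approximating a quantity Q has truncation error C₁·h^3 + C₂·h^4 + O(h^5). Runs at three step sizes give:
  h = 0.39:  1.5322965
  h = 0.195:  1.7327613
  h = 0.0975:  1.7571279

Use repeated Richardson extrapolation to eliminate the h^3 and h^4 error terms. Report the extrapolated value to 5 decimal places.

First eliminate the h^3 term (factor 2^3 = 8):
  B₁ = (8·1.7327613 − 1.5322965)/7 = 1.7613991
  B₂ = (8·1.7571279 − 1.7327613)/7 = 1.7606088
Then eliminate the h^4 term (factor 2^4 = 16):
  (16·1.7606088 − 1.7613991)/15 = 1.7605561

1.76056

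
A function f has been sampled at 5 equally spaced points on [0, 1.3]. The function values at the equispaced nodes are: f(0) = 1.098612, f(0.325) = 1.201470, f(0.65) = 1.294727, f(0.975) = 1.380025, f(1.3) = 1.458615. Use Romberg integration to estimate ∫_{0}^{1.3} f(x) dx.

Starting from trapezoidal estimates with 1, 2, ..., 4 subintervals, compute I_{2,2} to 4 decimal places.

1.6762

I_{0,0} (trapezoid, 1 panel, h=1.3000): 1.662198
I_{1,0} (trapezoid, 2 panels, h=0.6500): 1.672671
I_{2,0} (trapezoid, 4 panels, h=0.3250): 1.675322
I_{1,1} = 1.672671 + (1.672671 − 1.662198)/3 = 1.676162
I_{2,1} = 1.675322 + (1.675322 − 1.672671)/3 = 1.676206
I_{2,2} = 1.676206 + (1.676206 − 1.676162)/15 = 1.676209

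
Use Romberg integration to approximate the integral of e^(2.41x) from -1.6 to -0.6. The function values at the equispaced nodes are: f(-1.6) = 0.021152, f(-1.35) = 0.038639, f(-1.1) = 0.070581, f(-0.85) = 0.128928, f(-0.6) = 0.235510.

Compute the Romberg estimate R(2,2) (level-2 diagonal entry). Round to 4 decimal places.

0.0890

R(0,0) (trapezoid, 1 panel, h=1.0000): 0.128331
R(1,0) (trapezoid, 2 panels, h=0.5000): 0.099456
R(2,0) (trapezoid, 4 panels, h=0.2500): 0.091620
R(1,1) = 0.099456 + (0.099456 − 0.128331)/3 = 0.089831
R(2,1) = 0.091620 + (0.091620 − 0.099456)/3 = 0.089008
R(2,2) = 0.089008 + (0.089008 − 0.089831)/15 = 0.088953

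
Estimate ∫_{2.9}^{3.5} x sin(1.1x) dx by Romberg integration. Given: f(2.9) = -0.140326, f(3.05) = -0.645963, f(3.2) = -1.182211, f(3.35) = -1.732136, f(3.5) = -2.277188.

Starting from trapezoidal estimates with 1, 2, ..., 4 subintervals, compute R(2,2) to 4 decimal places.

-0.7147

R(0,0) (trapezoid, 1 panel, h=0.6000): -0.725254
R(1,0) (trapezoid, 2 panels, h=0.3000): -0.717290
R(2,0) (trapezoid, 4 panels, h=0.1500): -0.715360
R(1,1) = -0.717290 + (-0.717290 − (-0.725254))/3 = -0.714635
R(2,1) = -0.715360 + (-0.715360 − (-0.717290))/3 = -0.714717
R(2,2) = -0.714717 + (-0.714717 − (-0.714635))/15 = -0.714722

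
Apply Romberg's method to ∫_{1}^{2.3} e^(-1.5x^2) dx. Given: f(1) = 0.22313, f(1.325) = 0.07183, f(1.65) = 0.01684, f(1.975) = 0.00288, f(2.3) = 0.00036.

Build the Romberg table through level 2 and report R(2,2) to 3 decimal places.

0.060

R(0,0) (trapezoid, 1 panel, h=1.3000): 0.14527
R(1,0) (trapezoid, 2 panels, h=0.6500): 0.08358
R(2,0) (trapezoid, 4 panels, h=0.3250): 0.06607
R(1,1) = 0.08358 + (0.08358 − 0.14527)/3 = 0.06302
R(2,1) = 0.06607 + (0.06607 − 0.08358)/3 = 0.06023
R(2,2) = 0.06023 + (0.06023 − 0.06302)/15 = 0.06004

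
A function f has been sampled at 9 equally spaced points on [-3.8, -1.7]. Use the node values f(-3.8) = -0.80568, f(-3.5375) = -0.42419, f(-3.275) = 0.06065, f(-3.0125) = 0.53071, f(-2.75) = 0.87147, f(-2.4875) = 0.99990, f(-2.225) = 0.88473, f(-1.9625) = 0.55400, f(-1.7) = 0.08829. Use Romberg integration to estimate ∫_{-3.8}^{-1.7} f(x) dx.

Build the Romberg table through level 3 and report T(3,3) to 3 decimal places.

0.836

T(0,0) (trapezoid, 1 panel, h=2.1000): -0.75326
T(1,0) (trapezoid, 2 panels, h=1.0500): 0.53841
T(2,0) (trapezoid, 4 panels, h=0.5250): 0.76553
T(3,0) (trapezoid, 8 panels, h=0.2625): 0.81863
T(1,1) = 0.53841 + (0.53841 − (-0.75326))/3 = 0.96897
T(2,1) = 0.76553 + (0.76553 − 0.53841)/3 = 0.84124
T(3,1) = 0.81863 + (0.81863 − 0.76553)/3 = 0.83633
T(2,2) = 0.84124 + (0.84124 − 0.96897)/15 = 0.83272
T(3,2) = 0.83633 + (0.83633 − 0.84124)/15 = 0.83600
T(3,3) = 0.83600 + (0.83600 − 0.83272)/63 = 0.83605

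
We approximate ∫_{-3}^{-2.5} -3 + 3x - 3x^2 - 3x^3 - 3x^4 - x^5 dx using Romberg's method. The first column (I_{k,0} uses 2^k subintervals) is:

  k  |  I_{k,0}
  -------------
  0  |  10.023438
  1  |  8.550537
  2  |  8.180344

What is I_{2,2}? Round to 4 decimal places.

8.0568

Richardson extrapolation on the trapezoidal column (denominator 4−1=3):
I_{1,1} = (4·8.550537 − 10.023438) / 3 = 8.059570
I_{2,1} = (4·8.180344 − 8.550537) / 3 = 8.056946
I_{2,2} = 8.056946 + (8.056946 − 8.059570)/15 = 8.056771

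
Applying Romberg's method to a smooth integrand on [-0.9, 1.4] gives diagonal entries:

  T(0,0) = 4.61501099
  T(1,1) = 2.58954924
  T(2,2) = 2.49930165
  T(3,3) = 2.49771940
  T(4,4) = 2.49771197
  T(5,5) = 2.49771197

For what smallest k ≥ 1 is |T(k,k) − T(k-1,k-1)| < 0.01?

|T(1,1) − T(0,0)| = 2.02546175 ≥ 0.01
|T(2,2) − T(1,1)| = 0.09024759 ≥ 0.01
|T(3,3) − T(2,2)| = 0.00158225 < 0.01

k = 3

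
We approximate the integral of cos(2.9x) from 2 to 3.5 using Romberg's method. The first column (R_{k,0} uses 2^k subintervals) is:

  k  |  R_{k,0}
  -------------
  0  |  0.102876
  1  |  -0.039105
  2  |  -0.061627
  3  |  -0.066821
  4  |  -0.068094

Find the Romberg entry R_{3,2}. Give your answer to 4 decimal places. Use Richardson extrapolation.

Richardson extrapolation on the trapezoidal column (denominator 4−1=3):
R_{2,1} = -0.061627 + (-0.061627 − (-0.039105))/3 = -0.069134
R_{3,1} = -0.066821 + (-0.066821 − (-0.061627))/3 = -0.068552
R_{3,2} = -0.068552 + (-0.068552 − (-0.069134))/15 = -0.068513
(Column j=1 coincides with Simpson's rule on the same nodes.)

-0.0685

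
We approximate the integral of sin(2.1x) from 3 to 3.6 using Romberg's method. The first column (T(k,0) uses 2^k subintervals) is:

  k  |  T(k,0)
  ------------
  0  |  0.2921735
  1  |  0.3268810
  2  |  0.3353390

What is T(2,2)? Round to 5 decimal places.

0.33814

T(1,1) = (4·0.3268810 − 0.2921735) / 3 = 0.3384502
T(2,1) = 0.3353390 + (0.3353390 − 0.3268810)/3 = 0.3381583
T(2,2) = 0.3381583 + (0.3381583 − 0.3384502)/15 = 0.3381388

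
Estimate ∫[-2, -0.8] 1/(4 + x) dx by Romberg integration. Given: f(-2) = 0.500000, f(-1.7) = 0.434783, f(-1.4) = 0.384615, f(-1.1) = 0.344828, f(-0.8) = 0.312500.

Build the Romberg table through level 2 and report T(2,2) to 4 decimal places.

0.4700

T(0,0) (trapezoid, 1 panel, h=1.2000): 0.487500
T(1,0) (trapezoid, 2 panels, h=0.6000): 0.474519
T(2,0) (trapezoid, 4 panels, h=0.3000): 0.471143
T(1,1) = 0.474519 + (0.474519 − 0.487500)/3 = 0.470192
T(2,1) = 0.471143 + (0.471143 − 0.474519)/3 = 0.470018
T(2,2) = 0.470018 + (0.470018 − 0.470192)/15 = 0.470006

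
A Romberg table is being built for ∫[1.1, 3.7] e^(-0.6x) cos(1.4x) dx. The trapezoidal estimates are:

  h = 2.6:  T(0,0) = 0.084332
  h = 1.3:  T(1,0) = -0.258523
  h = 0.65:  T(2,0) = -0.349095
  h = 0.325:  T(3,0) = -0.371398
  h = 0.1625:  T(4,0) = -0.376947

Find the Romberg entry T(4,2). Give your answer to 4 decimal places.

T(3,1) = (4·(-0.371398) − (-0.349095)) / 3 = -0.378832
T(4,1) = -0.376947 + (-0.376947 − (-0.371398))/3 = -0.378797
T(4,2) = -0.378797 + (-0.378797 − (-0.378832))/15 = -0.378795

-0.3788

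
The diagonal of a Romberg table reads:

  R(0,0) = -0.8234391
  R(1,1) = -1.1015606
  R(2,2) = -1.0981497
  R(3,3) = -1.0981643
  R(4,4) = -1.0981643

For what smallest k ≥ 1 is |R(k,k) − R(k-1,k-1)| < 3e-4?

k = 3

|R(1,1) − R(0,0)| = 0.2781215 ≥ 3e-4
|R(2,2) − R(1,1)| = 0.0034109 ≥ 3e-4
|R(3,3) − R(2,2)| = 0.0000146 < 3e-4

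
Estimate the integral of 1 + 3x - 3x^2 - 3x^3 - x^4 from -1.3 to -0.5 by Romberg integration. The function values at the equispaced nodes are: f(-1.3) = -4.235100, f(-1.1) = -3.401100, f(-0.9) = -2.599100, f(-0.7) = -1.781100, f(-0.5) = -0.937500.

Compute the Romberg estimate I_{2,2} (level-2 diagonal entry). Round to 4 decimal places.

I_{0,0} (trapezoid, 1 panel, h=0.8000): -2.069040
I_{1,0} (trapezoid, 2 panels, h=0.4000): -2.074160
I_{2,0} (trapezoid, 4 panels, h=0.2000): -2.073520
I_{1,1} = -2.074160 + (-2.074160 − (-2.069040))/3 = -2.075867
I_{2,1} = -2.073520 + (-2.073520 − (-2.074160))/3 = -2.073307
I_{2,2} = -2.073307 + (-2.073307 − (-2.075867))/15 = -2.073136

-2.0731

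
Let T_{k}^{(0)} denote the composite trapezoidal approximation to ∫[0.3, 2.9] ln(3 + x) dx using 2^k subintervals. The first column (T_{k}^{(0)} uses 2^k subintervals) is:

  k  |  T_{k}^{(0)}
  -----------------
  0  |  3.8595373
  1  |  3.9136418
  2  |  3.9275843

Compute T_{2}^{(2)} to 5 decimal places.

3.93227

Richardson extrapolation on the trapezoidal column (denominator 4−1=3):
T_{1}^{(1)} = (4·3.9136418 − 3.8595373) / 3 = 3.9316766
T_{2}^{(1)} = 3.9275843 + (3.9275843 − 3.9136418)/3 = 3.9322318
T_{2}^{(2)} = 3.9322318 + (3.9322318 − 3.9316766)/15 = 3.9322688
(Column j=1 coincides with Simpson's rule on the same nodes.)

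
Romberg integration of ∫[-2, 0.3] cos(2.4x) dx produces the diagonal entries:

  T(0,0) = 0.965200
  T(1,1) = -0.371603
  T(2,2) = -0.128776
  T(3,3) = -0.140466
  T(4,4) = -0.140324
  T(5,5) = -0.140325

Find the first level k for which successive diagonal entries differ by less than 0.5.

k = 2

|T(1,1) − T(0,0)| = 1.336803 ≥ 0.5
|T(2,2) − T(1,1)| = 0.242827 < 0.5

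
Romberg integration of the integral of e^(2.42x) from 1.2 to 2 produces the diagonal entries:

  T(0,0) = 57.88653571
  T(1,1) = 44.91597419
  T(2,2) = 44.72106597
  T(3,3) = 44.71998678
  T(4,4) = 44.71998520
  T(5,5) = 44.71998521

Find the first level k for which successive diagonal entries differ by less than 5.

k = 2

|T(1,1) − T(0,0)| = 12.97056152 ≥ 5
|T(2,2) − T(1,1)| = 0.19490822 < 5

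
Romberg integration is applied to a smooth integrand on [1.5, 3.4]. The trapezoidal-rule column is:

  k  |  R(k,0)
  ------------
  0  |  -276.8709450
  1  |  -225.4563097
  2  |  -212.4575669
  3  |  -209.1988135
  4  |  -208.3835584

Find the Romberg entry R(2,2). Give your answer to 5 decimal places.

R(1,1) = -225.4563097 + (-225.4563097 − (-276.8709450))/3 = -208.3180979
R(2,1) = -212.4575669 + (-212.4575669 − (-225.4563097))/3 = -208.1246526
R(2,2) = -208.1246526 + (-208.1246526 − (-208.3180979))/15 = -208.1117562

-208.11176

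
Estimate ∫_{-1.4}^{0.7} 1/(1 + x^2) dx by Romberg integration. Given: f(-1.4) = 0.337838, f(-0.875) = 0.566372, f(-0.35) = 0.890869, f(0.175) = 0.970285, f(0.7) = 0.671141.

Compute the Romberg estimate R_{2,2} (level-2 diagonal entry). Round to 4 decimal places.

1.5616

R_{0,0} (trapezoid, 1 panel, h=2.1000): 1.059428
R_{1,0} (trapezoid, 2 panels, h=1.0500): 1.465126
R_{2,0} (trapezoid, 4 panels, h=0.5250): 1.539308
R_{1,1} = 1.465126 + (1.465126 − 1.059428)/3 = 1.600359
R_{2,1} = 1.539308 + (1.539308 − 1.465126)/3 = 1.564035
R_{2,2} = 1.564035 + (1.564035 − 1.600359)/15 = 1.561613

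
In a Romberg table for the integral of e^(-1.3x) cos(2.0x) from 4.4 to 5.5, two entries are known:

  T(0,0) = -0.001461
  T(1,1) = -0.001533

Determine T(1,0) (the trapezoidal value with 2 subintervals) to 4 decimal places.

From T(1,1) = (4·T(1,0) − T(0,0))/3, solve for T(1,0):
4·T(1,0) = 3·(-0.001533) + (-0.001461) = -0.006060
T(1,0) = -0.001515

-0.0015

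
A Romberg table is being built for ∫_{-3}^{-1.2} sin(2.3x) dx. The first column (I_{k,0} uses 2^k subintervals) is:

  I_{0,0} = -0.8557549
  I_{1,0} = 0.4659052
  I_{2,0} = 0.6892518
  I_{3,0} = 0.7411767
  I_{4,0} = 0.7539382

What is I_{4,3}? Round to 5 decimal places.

I_{2,1} = (4·0.6892518 − 0.4659052) / 3 = 0.7637007
I_{3,1} = 0.7411767 + (0.7411767 − 0.6892518)/3 = 0.7584850
I_{4,1} = 0.7539382 + (0.7539382 − 0.7411767)/3 = 0.7581920
I_{3,2} = (16·0.7584850 − 0.7637007) / 15 = 0.7581373
I_{4,2} = 0.7581920 + (0.7581920 − 0.7584850)/15 = 0.7581725
I_{4,3} = 0.7581725 + (0.7581725 − 0.7581373)/63 = 0.7581731

0.75817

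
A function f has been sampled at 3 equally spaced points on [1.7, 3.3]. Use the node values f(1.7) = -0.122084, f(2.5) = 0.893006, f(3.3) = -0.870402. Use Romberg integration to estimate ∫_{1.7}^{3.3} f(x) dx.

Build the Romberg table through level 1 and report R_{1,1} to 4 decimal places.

R_{0,0} (trapezoid, 1 panel, h=1.6000): -0.793989
R_{1,0} (trapezoid, 2 panels, h=0.8000): 0.317410
R_{1,1} = 0.317410 + (0.317410 − (-0.793989))/3 = 0.687876

0.6879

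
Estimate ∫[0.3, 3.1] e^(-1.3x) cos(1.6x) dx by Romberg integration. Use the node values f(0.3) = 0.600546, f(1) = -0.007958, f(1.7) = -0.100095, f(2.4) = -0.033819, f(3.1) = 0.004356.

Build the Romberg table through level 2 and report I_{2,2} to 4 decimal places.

I_{0,0} (trapezoid, 1 panel, h=2.8000): 0.846863
I_{1,0} (trapezoid, 2 panels, h=1.4000): 0.283298
I_{2,0} (trapezoid, 4 panels, h=0.7000): 0.112405
I_{1,1} = 0.283298 + (0.283298 − 0.846863)/3 = 0.095443
I_{2,1} = 0.112405 + (0.112405 − 0.283298)/3 = 0.055441
I_{2,2} = 0.055441 + (0.055441 − 0.095443)/15 = 0.052774

0.0528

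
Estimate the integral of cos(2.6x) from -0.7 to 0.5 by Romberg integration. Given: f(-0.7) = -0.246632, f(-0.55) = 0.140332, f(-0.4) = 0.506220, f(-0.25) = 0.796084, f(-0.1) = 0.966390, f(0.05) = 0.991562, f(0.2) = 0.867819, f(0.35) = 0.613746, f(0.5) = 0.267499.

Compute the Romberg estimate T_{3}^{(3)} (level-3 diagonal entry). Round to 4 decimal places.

0.7433

T_{0}^{(0)} (trapezoid, 1 panel, h=1.2000): 0.012520
T_{1}^{(0)} (trapezoid, 2 panels, h=0.6000): 0.586094
T_{2}^{(0)} (trapezoid, 4 panels, h=0.3000): 0.705259
T_{3}^{(0)} (trapezoid, 8 panels, h=0.1500): 0.733888
T_{1}^{(1)} = 0.586094 + (0.586094 − 0.012520)/3 = 0.777285
T_{2}^{(1)} = 0.705259 + (0.705259 − 0.586094)/3 = 0.744981
T_{3}^{(1)} = 0.733888 + (0.733888 − 0.705259)/3 = 0.743431
T_{2}^{(2)} = 0.744981 + (0.744981 − 0.777285)/15 = 0.742827
T_{3}^{(2)} = 0.743431 + (0.743431 − 0.744981)/15 = 0.743328
T_{3}^{(3)} = 0.743328 + (0.743328 − 0.742827)/63 = 0.743336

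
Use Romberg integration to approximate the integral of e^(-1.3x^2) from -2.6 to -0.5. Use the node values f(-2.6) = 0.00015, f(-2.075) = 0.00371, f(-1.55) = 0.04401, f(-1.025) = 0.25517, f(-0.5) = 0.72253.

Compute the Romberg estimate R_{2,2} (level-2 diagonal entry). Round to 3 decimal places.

R_{0,0} (trapezoid, 1 panel, h=2.1000): 0.75881
R_{1,0} (trapezoid, 2 panels, h=1.0500): 0.42562
R_{2,0} (trapezoid, 4 panels, h=0.5250): 0.34872
R_{1,1} = 0.42562 + (0.42562 − 0.75881)/3 = 0.31456
R_{2,1} = 0.34872 + (0.34872 − 0.42562)/3 = 0.32309
R_{2,2} = 0.32309 + (0.32309 − 0.31456)/15 = 0.32366

0.324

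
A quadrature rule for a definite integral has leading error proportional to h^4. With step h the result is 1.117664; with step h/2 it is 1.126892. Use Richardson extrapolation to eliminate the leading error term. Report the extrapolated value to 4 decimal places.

The leading error scales as h^4; refining by a factor of 2 reduces it by 2^4 = 16.
Extrapolated value = (16·A(h/2) − A(h)) / (16 − 1)
= (16·1.126892 − 1.117664) / 15
= 16.912608 / 15 = 1.127507

1.1275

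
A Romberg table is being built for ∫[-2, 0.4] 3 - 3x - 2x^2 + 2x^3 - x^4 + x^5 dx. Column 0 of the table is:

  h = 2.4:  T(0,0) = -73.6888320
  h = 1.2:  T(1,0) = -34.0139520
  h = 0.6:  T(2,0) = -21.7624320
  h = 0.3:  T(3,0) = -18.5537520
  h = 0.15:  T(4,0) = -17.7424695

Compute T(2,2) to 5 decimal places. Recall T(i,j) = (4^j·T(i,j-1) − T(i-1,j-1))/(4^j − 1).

-17.47123

Richardson extrapolation on the trapezoidal column (denominator 4−1=3):
T(1,1) = (4·(-34.0139520) − (-73.6888320)) / 3 = -20.7889920
T(2,1) = (4·(-21.7624320) − (-34.0139520)) / 3 = -17.6785920
T(2,2) = (16·(-17.6785920) − (-20.7889920)) / 15 = -17.4712320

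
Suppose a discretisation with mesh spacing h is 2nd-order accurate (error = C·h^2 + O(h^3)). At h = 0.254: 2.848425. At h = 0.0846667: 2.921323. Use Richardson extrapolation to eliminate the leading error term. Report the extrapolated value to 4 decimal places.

Extrapolated value = (9·A(h/3) − A(h)) / (9 − 1)
= (9·2.921323 − 2.848425) / 8
= 23.443482 / 8 = 2.930435

2.9304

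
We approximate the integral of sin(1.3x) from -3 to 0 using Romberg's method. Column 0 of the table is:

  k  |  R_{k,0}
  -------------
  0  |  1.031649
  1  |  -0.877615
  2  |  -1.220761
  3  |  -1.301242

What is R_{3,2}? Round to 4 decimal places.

-1.3276

R_{2,1} = -1.220761 + (-1.220761 − (-0.877615))/3 = -1.335143
R_{3,1} = -1.301242 + (-1.301242 − (-1.220761))/3 = -1.328069
R_{3,2} = -1.328069 + (-1.328069 − (-1.335143))/15 = -1.327597
(Column j=1 coincides with Simpson's rule on the same nodes.)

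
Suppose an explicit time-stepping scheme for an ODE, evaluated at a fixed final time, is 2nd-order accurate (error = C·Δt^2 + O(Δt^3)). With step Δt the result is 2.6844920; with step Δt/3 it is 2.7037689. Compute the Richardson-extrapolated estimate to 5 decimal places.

2.70618

Extrapolated value = (9·A(Δt/3) − A(Δt)) / (9 − 1)
= (9·2.7037689 − 2.6844920) / 8
= 21.6494281 / 8 = 2.7061785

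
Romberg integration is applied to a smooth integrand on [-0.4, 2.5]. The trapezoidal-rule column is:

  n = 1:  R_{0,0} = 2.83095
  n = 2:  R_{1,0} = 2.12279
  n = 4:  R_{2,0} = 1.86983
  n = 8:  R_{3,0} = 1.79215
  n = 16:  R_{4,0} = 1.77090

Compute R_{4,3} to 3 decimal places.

1.764

Richardson extrapolation on the trapezoidal column (denominator 4−1=3):
R_{2,1} = 1.86983 + (1.86983 − 2.12279)/3 = 1.78551
R_{3,1} = (4·1.79215 − 1.86983) / 3 = 1.76626
R_{4,1} = 1.77090 + (1.77090 − 1.79215)/3 = 1.76382
R_{3,2} = (16·1.76626 − 1.78551) / 15 = 1.76498
R_{4,2} = (16·1.76382 − 1.76626) / 15 = 1.76366
R_{4,3} = 1.76366 + (1.76366 − 1.76498)/63 = 1.76364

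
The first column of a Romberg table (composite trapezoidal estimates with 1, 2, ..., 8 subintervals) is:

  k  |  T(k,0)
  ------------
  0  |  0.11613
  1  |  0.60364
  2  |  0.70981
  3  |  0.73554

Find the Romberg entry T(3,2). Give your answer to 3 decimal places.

0.744

T(2,1) = 0.70981 + (0.70981 − 0.60364)/3 = 0.74520
T(3,1) = 0.73554 + (0.73554 − 0.70981)/3 = 0.74412
T(3,2) = (16·0.74412 − 0.74520) / 15 = 0.74405
(Column j=1 coincides with Simpson's rule on the same nodes.)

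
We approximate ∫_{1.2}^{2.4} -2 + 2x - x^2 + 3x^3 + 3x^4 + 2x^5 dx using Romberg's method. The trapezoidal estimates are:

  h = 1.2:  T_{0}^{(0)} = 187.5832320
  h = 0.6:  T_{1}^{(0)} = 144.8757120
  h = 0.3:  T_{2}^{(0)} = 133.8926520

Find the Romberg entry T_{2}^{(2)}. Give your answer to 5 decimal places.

130.20442

Richardson extrapolation on the trapezoidal column (denominator 4−1=3):
T_{1}^{(1)} = (4·144.8757120 − 187.5832320) / 3 = 130.6398720
T_{2}^{(1)} = 133.8926520 + (133.8926520 − 144.8757120)/3 = 130.2316320
T_{2}^{(2)} = 130.2316320 + (130.2316320 − 130.6398720)/15 = 130.2044160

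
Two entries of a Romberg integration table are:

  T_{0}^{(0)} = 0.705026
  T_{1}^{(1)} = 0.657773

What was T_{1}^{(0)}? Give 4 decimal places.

From T_{1}^{(1)} = (4·T_{1}^{(0)} − T_{0}^{(0)})/3, solve for T_{1}^{(0)}:
4·T_{1}^{(0)} = 3·0.657773 + 0.705026 = 2.678345
T_{1}^{(0)} = 0.669586

0.6696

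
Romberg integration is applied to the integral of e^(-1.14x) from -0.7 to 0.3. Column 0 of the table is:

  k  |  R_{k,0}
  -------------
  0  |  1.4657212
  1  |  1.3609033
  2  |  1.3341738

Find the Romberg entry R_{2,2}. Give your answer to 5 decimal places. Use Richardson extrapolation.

R_{1,1} = 1.3609033 + (1.3609033 − 1.4657212)/3 = 1.3259640
R_{2,1} = 1.3341738 + (1.3341738 − 1.3609033)/3 = 1.3252640
R_{2,2} = 1.3252640 + (1.3252640 − 1.3259640)/15 = 1.3252173

1.32522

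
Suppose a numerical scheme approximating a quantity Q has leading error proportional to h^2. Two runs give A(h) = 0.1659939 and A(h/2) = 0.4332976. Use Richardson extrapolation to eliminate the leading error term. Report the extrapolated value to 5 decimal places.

The leading error scales as h^2; refining by a factor of 2 reduces it by 2^2 = 4.
Extrapolated value = (4·A(h/2) − A(h)) / (4 − 1)
= (4·0.4332976 − 0.1659939) / 3
= 1.5671965 / 3 = 0.5223988

0.52240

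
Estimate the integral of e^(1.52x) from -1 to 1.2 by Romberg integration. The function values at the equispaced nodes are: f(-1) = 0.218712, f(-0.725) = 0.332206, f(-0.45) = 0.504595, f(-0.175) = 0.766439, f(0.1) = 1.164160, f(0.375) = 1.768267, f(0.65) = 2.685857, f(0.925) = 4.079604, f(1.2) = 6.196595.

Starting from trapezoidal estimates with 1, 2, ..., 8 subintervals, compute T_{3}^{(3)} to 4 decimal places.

3.9328

T_{0}^{(0)} (trapezoid, 1 panel, h=2.2000): 7.056838
T_{1}^{(0)} (trapezoid, 2 panels, h=1.1000): 4.808995
T_{2}^{(0)} (trapezoid, 4 panels, h=0.5500): 4.159246
T_{3}^{(0)} (trapezoid, 8 panels, h=0.2750): 3.989915
T_{1}^{(1)} = 4.808995 + (4.808995 − 7.056838)/3 = 4.059714
T_{2}^{(1)} = 4.159246 + (4.159246 − 4.808995)/3 = 3.942663
T_{3}^{(1)} = 3.989915 + (3.989915 − 4.159246)/3 = 3.933471
T_{2}^{(2)} = 3.942663 + (3.942663 − 4.059714)/15 = 3.934860
T_{3}^{(2)} = 3.933471 + (3.933471 − 3.942663)/15 = 3.932858
T_{3}^{(3)} = 3.932858 + (3.932858 − 3.934860)/63 = 3.932826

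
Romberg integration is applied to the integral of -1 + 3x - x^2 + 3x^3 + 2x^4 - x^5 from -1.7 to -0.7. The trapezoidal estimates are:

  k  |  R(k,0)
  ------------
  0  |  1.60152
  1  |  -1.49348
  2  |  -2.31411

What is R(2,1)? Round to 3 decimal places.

R(2,1) = (4·(-2.31411) − (-1.49348)) / 3 = -2.58765

-2.588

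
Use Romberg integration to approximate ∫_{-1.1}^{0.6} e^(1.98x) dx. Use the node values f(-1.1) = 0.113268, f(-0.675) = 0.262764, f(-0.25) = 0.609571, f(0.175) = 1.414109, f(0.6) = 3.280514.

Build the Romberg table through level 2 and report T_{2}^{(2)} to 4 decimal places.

T_{0}^{(0)} (trapezoid, 1 panel, h=1.7000): 2.884715
T_{1}^{(0)} (trapezoid, 2 panels, h=0.8500): 1.960493
T_{2}^{(0)} (trapezoid, 4 panels, h=0.4250): 1.692917
T_{1}^{(1)} = 1.960493 + (1.960493 − 2.884715)/3 = 1.652419
T_{2}^{(1)} = 1.692917 + (1.692917 − 1.960493)/3 = 1.603725
T_{2}^{(2)} = 1.603725 + (1.603725 − 1.652419)/15 = 1.600479

1.6005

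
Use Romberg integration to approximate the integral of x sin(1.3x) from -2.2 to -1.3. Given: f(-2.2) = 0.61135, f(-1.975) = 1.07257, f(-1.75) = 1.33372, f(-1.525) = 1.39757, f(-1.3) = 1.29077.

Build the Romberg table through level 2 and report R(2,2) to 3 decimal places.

1.084

R(0,0) (trapezoid, 1 panel, h=0.9000): 0.85595
R(1,0) (trapezoid, 2 panels, h=0.4500): 1.02815
R(2,0) (trapezoid, 4 panels, h=0.2250): 1.06986
R(1,1) = 1.02815 + (1.02815 − 0.85595)/3 = 1.08555
R(2,1) = 1.06986 + (1.06986 − 1.02815)/3 = 1.08376
R(2,2) = 1.08376 + (1.08376 − 1.08555)/15 = 1.08364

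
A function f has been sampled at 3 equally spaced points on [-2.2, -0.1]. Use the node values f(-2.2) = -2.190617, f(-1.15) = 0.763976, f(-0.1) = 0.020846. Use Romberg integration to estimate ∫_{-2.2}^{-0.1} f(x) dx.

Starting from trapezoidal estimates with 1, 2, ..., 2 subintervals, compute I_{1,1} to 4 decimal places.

I_{0,0} (trapezoid, 1 panel, h=2.1000): -2.278260
I_{1,0} (trapezoid, 2 panels, h=1.0500): -0.336955
I_{1,1} = -0.336955 + (-0.336955 − (-2.278260))/3 = 0.310147

0.3101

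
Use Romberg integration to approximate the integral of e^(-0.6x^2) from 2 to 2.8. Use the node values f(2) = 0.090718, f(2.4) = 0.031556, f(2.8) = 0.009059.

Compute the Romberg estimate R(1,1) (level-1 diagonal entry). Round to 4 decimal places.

0.0301

R(0,0) (trapezoid, 1 panel, h=0.8000): 0.039911
R(1,0) (trapezoid, 2 panels, h=0.4000): 0.032578
R(1,1) = 0.032578 + (0.032578 − 0.039911)/3 = 0.030134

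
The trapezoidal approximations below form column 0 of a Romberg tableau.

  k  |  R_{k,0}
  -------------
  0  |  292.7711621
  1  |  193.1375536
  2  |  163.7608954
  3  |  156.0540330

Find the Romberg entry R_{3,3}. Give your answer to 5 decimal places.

R_{1,1} = 193.1375536 + (193.1375536 − 292.7711621)/3 = 159.9263508
R_{2,1} = (4·163.7608954 − 193.1375536) / 3 = 153.9686760
R_{3,1} = (4·156.0540330 − 163.7608954) / 3 = 153.4850789
R_{2,2} = 153.9686760 + (153.9686760 − 159.9263508)/15 = 153.5714977
R_{3,2} = 153.4850789 + (153.4850789 − 153.9686760)/15 = 153.4528391
R_{3,3} = 153.4528391 + (153.4528391 − 153.5714977)/63 = 153.4509556

153.45096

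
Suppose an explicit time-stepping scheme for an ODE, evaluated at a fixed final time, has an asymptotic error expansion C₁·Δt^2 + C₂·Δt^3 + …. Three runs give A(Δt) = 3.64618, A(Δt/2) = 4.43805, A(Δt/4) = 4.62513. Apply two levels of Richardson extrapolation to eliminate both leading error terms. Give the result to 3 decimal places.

4.685

First eliminate the Δt^2 term (factor 2^2 = 4):
  B₁ = (4·4.43805 − 3.64618)/3 = 4.70201
  B₂ = (4·4.62513 − 4.43805)/3 = 4.68749
Then eliminate the Δt^3 term (factor 2^3 = 8):
  (8·4.68749 − 4.70201)/7 = 4.68542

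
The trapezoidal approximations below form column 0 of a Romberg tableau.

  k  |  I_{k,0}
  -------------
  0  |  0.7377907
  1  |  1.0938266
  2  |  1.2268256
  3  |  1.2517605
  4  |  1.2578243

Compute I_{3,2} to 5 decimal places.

1.25933

Richardson extrapolation on the trapezoidal column (denominator 4−1=3):
I_{2,1} = 1.2268256 + (1.2268256 − 1.0938266)/3 = 1.2711586
I_{3,1} = 1.2517605 + (1.2517605 − 1.2268256)/3 = 1.2600721
I_{3,2} = (16·1.2600721 − 1.2711586) / 15 = 1.2593330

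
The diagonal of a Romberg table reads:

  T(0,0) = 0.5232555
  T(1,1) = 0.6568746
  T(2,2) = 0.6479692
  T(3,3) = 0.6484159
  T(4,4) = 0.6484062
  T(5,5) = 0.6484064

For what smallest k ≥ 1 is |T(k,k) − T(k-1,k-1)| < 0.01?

k = 2

|T(1,1) − T(0,0)| = 0.1336191 ≥ 0.01
|T(2,2) − T(1,1)| = 0.0089054 < 0.01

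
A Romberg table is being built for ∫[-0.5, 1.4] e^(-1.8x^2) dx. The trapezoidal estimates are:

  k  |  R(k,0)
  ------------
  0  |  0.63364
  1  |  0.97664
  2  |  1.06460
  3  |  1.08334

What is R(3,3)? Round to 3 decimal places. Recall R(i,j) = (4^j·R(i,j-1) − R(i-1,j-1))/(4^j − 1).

1.089

Richardson extrapolation on the trapezoidal column (denominator 4−1=3):
R(1,1) = 0.97664 + (0.97664 − 0.63364)/3 = 1.09097
R(2,1) = 1.06460 + (1.06460 − 0.97664)/3 = 1.09392
R(3,1) = 1.08334 + (1.08334 − 1.06460)/3 = 1.08959
R(2,2) = (16·1.09392 − 1.09097) / 15 = 1.09412
R(3,2) = (16·1.08959 − 1.09392) / 15 = 1.08930
R(3,3) = (64·1.08930 − 1.09412) / 63 = 1.08922
(Column j=1 coincides with Simpson's rule on the same nodes.)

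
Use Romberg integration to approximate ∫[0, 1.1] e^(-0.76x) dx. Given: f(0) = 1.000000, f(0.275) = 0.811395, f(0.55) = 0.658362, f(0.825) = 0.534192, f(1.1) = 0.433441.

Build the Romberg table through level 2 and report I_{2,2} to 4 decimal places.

I_{0,0} (trapezoid, 1 panel, h=1.1000): 0.788393
I_{1,0} (trapezoid, 2 panels, h=0.5500): 0.756295
I_{2,0} (trapezoid, 4 panels, h=0.2750): 0.748184
I_{1,1} = 0.756295 + (0.756295 − 0.788393)/3 = 0.745596
I_{2,1} = 0.748184 + (0.748184 − 0.756295)/3 = 0.745480
I_{2,2} = 0.745480 + (0.745480 − 0.745596)/15 = 0.745472

0.7455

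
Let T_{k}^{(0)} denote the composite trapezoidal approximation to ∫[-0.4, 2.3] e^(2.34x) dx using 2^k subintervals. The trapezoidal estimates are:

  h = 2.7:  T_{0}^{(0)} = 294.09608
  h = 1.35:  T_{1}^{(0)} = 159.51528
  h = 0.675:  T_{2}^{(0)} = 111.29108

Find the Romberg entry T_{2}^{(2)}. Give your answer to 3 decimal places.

Richardson extrapolation on the trapezoidal column (denominator 4−1=3):
T_{1}^{(1)} = 159.51528 + (159.51528 − 294.09608)/3 = 114.65501
T_{2}^{(1)} = (4·111.29108 − 159.51528) / 3 = 95.21635
T_{2}^{(2)} = 95.21635 + (95.21635 − 114.65501)/15 = 93.92044

93.920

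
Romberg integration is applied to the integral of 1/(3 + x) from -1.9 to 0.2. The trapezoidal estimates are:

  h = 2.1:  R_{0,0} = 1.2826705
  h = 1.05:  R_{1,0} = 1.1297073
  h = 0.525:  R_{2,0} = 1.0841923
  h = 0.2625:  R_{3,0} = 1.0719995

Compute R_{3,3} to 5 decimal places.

R_{1,1} = 1.1297073 + (1.1297073 − 1.2826705)/3 = 1.0787196
R_{2,1} = 1.0841923 + (1.0841923 − 1.1297073)/3 = 1.0690206
R_{3,1} = 1.0719995 + (1.0719995 − 1.0841923)/3 = 1.0679352
R_{2,2} = (16·1.0690206 − 1.0787196) / 15 = 1.0683740
R_{3,2} = 1.0679352 + (1.0679352 − 1.0690206)/15 = 1.0678628
R_{3,3} = (64·1.0678628 − 1.0683740) / 63 = 1.0678547
(Column j=1 coincides with Simpson's rule on the same nodes.)

1.06785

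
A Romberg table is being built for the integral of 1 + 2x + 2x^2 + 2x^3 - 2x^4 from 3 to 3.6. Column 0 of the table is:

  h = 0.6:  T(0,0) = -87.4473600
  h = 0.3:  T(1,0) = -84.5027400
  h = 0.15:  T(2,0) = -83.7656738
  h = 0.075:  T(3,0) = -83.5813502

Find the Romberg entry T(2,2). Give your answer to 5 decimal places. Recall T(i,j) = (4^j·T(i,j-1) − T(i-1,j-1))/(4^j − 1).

T(1,1) = (4·(-84.5027400) − (-87.4473600)) / 3 = -83.5212000
T(2,1) = -83.7656738 + (-83.7656738 − (-84.5027400))/3 = -83.5199851
T(2,2) = -83.5199851 + (-83.5199851 − (-83.5212000))/15 = -83.5199041
(Column j=1 coincides with Simpson's rule on the same nodes.)

-83.51990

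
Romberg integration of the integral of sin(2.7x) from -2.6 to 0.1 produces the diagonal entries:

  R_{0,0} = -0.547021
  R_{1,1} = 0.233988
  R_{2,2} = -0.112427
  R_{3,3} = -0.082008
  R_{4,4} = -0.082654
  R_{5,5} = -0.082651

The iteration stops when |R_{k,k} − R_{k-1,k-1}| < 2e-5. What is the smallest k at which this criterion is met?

|R_{1,1} − R_{0,0}| = 0.781009 ≥ 2e-5
|R_{2,2} − R_{1,1}| = 0.346415 ≥ 2e-5
|R_{3,3} − R_{2,2}| = 0.030419 ≥ 2e-5
|R_{4,4} − R_{3,3}| = 0.000646 ≥ 2e-5
|R_{5,5} − R_{4,4}| = 0.000003 < 2e-5

k = 5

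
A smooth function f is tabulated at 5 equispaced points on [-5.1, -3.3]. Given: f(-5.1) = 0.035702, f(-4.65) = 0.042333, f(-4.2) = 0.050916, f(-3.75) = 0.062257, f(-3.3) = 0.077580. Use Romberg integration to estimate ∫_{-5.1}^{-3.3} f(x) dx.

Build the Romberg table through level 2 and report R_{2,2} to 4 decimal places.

0.0950

R_{0,0} (trapezoid, 1 panel, h=1.8000): 0.101954
R_{1,0} (trapezoid, 2 panels, h=0.9000): 0.096801
R_{2,0} (trapezoid, 4 panels, h=0.4500): 0.095466
R_{1,1} = 0.096801 + (0.096801 − 0.101954)/3 = 0.095083
R_{2,1} = 0.095466 + (0.095466 − 0.096801)/3 = 0.095021
R_{2,2} = 0.095021 + (0.095021 − 0.095083)/15 = 0.095017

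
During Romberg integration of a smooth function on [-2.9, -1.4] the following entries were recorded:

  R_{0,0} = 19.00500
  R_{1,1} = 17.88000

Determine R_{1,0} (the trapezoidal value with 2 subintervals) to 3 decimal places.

18.161

From R_{1,1} = (4·R_{1,0} − R_{0,0})/3, solve for R_{1,0}:
4·R_{1,0} = 3·17.88000 + 19.00500 = 72.64500
R_{1,0} = 18.16125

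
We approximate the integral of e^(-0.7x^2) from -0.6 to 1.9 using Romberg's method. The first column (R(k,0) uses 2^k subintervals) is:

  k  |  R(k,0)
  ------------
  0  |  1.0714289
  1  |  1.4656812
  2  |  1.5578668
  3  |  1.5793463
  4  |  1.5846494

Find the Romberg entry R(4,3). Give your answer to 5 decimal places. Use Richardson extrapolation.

Richardson extrapolation on the trapezoidal column (denominator 4−1=3):
R(2,1) = 1.5578668 + (1.5578668 − 1.4656812)/3 = 1.5885953
R(3,1) = (4·1.5793463 − 1.5578668) / 3 = 1.5865061
R(4,1) = (4·1.5846494 − 1.5793463) / 3 = 1.5864171
R(3,2) = (16·1.5865061 − 1.5885953) / 15 = 1.5863668
R(4,2) = (16·1.5864171 − 1.5865061) / 15 = 1.5864112
R(4,3) = 1.5864112 + (1.5864112 − 1.5863668)/63 = 1.5864119

1.58641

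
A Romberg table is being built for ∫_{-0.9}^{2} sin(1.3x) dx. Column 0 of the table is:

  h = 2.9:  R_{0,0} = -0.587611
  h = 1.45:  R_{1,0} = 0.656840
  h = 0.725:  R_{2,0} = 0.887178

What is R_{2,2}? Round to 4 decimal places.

Richardson extrapolation on the trapezoidal column (denominator 4−1=3):
R_{1,1} = (4·0.656840 − (-0.587611)) / 3 = 1.071657
R_{2,1} = 0.887178 + (0.887178 − 0.656840)/3 = 0.963957
R_{2,2} = (16·0.963957 − 1.071657) / 15 = 0.956777

0.9568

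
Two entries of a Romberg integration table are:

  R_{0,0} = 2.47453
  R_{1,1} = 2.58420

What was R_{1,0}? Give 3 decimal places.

2.557

From R_{1,1} = (4·R_{1,0} − R_{0,0})/3, solve for R_{1,0}:
4·R_{1,0} = 3·2.58420 + 2.47453 = 10.22713
R_{1,0} = 2.55678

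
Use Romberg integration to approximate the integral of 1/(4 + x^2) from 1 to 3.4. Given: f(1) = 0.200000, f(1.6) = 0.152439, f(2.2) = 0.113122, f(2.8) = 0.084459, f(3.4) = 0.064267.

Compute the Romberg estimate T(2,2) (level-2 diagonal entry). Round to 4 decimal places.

T(0,0) (trapezoid, 1 panel, h=2.4000): 0.317120
T(1,0) (trapezoid, 2 panels, h=1.2000): 0.294307
T(2,0) (trapezoid, 4 panels, h=0.6000): 0.289292
T(1,1) = 0.294307 + (0.294307 − 0.317120)/3 = 0.286703
T(2,1) = 0.289292 + (0.289292 − 0.294307)/3 = 0.287620
T(2,2) = 0.287620 + (0.287620 − 0.286703)/15 = 0.287681

0.2877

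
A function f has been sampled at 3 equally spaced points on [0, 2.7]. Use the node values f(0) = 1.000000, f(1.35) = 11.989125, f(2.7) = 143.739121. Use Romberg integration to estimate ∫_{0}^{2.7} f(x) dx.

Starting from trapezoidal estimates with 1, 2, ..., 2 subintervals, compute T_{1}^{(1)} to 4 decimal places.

T_{0}^{(0)} (trapezoid, 1 panel, h=2.7000): 195.397813
T_{1}^{(0)} (trapezoid, 2 panels, h=1.3500): 113.884225
T_{1}^{(1)} = 113.884225 + (113.884225 − 195.397813)/3 = 86.713029

86.7130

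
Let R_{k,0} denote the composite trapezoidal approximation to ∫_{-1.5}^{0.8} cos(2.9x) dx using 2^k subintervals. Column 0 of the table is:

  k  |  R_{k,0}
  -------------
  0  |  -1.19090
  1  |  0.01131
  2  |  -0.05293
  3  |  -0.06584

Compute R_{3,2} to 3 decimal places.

Richardson extrapolation on the trapezoidal column (denominator 4−1=3):
R_{2,1} = (4·(-0.05293) − 0.01131) / 3 = -0.07434
R_{3,1} = (4·(-0.06584) − (-0.05293)) / 3 = -0.07014
R_{3,2} = -0.07014 + (-0.07014 − (-0.07434))/15 = -0.06986
(Column j=1 coincides with Simpson's rule on the same nodes.)

-0.070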